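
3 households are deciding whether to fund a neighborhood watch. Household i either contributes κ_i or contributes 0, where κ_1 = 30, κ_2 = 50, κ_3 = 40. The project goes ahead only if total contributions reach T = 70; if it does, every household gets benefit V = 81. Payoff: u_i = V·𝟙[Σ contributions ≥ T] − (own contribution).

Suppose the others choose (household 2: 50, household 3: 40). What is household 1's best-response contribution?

0

Others' total = 90 ≥ 70; contributing adds cost 30 for no extra benefit.
Best response: 0.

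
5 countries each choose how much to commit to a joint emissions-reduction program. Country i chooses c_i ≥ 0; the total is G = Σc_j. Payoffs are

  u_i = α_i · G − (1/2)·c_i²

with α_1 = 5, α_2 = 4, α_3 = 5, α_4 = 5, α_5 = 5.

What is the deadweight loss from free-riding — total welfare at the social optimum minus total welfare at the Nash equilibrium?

Country i's FOC: ∂u_i/∂c_i = α_i − c_i = 0, so c_i* = α_i.
NE contributions = (5, 4, 5, 5, 5); G = 24.
W^NE = (Σα)·G − ½Σα_i² = 24² − ½·116 = 518.
Planner sets c_i = Σα_j = 24 for every i, so G^SO = 5·24 = 120.
W^SO = (Σα)·G^SO − ½·5·(Σα)² = (5/2)·24² = 1440.
Deadweight loss = W^SO − W^NE = 922.

922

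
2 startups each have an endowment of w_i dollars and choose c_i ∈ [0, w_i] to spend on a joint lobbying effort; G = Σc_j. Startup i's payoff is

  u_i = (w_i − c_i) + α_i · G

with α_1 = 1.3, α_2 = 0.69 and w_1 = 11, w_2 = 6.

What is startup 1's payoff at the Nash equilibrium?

∂u_i/∂c_i = α_i − 1, so startup i contributes w_i if α_i > 1, else 0.
α_i > 1 for i ∈ {1}; NE contributions (11, 0), G = 11.
u_1 = (11 − 11) + 1.3·11 = 14.3.

14.3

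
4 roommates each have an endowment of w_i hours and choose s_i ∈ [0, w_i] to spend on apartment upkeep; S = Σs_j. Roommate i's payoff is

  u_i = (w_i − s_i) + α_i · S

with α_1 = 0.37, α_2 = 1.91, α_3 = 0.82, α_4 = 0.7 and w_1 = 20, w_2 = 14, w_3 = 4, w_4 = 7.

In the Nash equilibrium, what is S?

14

∂u_i/∂s_i = α_i − 1, so roommate i contributes w_i if α_i > 1, else 0.
α_i > 1 for i ∈ {2}; NE contributions (0, 14, 0, 0), S = 14.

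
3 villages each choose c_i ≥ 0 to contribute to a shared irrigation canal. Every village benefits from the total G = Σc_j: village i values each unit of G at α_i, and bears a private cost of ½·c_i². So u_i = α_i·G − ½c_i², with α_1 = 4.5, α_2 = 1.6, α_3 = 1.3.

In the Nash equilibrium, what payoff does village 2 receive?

10.56

Village i's FOC: ∂u_i/∂c_i = α_i − c_i = 0, so c_i* = α_i.
NE contributions = (4.5, 1.6, 1.3); G = 7.4.
u_2 = α_2·G − ½·(c_2)² = 1.6·7.4 − ½·1.6² = 10.56.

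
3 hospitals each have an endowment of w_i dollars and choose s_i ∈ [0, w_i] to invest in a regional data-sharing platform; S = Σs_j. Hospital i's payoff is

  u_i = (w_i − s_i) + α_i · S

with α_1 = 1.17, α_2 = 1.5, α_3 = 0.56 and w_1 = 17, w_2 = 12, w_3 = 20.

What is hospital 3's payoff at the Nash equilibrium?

∂u_i/∂s_i = α_i − 1, so hospital i contributes w_i if α_i > 1, else 0.
α_i > 1 for i ∈ {1, 2}; NE contributions (17, 12, 0), S = 29.
u_3 = (20 − 0) + 0.56·29 = 36.24.

36.24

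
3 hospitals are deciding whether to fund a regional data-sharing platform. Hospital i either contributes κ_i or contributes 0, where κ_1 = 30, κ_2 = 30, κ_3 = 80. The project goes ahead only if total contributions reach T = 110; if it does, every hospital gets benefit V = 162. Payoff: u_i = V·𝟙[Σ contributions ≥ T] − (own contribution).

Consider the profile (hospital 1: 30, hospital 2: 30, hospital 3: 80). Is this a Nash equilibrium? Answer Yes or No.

Total = 140 ≥ 110: provided.
Hospital 1 (pledges 30, payoff 132): dropping to 0 → total 110, payoff 162. Profitable deviation.

No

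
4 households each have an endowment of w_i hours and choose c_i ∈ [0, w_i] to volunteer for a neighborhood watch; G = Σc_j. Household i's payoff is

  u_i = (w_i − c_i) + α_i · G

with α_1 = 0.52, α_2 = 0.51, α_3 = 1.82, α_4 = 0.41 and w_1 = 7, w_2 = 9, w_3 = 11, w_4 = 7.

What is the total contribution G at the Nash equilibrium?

∂u_i/∂c_i = α_i − 1, so household i contributes w_i if α_i > 1, else 0.
α_i > 1 for i ∈ {3}; NE contributions (0, 0, 11, 0), G = 11.

11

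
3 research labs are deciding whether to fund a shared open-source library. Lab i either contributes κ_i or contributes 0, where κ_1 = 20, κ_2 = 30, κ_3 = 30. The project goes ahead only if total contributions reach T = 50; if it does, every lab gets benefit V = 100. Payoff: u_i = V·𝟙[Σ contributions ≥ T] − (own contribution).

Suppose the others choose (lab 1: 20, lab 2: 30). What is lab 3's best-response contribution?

Others' total = 50 ≥ 50; contributing adds cost 30 for no extra benefit.
Best response: 0.

0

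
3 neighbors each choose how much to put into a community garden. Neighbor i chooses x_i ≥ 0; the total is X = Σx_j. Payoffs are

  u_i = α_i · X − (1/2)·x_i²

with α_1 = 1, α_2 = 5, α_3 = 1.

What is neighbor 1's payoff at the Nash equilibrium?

6.5

Neighbor i's FOC: ∂u_i/∂x_i = α_i − x_i = 0, so x_i* = α_i.
NE contributions = (1, 5, 1); X = 7.
u_1 = α_1·X − ½·(x_1)² = 1·7 − ½·1² = 6.5.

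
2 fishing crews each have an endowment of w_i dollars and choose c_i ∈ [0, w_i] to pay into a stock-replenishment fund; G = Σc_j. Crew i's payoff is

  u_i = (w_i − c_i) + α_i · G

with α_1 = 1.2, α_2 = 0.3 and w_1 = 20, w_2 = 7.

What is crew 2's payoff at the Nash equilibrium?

∂u_i/∂c_i = α_i − 1, so crew i contributes w_i if α_i > 1, else 0.
α_i > 1 for i ∈ {1}; NE contributions (20, 0), G = 20.
u_2 = (7 − 0) + 0.3·20 = 13.

13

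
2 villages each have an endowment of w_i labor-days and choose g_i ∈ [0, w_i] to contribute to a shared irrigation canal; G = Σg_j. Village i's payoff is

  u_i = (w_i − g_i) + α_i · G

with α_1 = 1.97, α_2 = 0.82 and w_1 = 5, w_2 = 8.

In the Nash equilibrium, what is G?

∂u_i/∂g_i = α_i − 1, so village i contributes w_i if α_i > 1, else 0.
α_i > 1 for i ∈ {1}; NE contributions (5, 0), G = 5.

5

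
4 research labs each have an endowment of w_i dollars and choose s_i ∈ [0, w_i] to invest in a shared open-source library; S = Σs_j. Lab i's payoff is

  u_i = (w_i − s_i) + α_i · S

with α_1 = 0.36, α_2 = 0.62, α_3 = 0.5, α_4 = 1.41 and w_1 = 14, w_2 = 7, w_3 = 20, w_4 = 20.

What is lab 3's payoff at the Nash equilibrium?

∂u_i/∂s_i = α_i − 1, so lab i contributes w_i if α_i > 1, else 0.
α_i > 1 for i ∈ {4}; NE contributions (0, 0, 0, 20), S = 20.
u_3 = (20 − 0) + 0.5·20 = 30.

30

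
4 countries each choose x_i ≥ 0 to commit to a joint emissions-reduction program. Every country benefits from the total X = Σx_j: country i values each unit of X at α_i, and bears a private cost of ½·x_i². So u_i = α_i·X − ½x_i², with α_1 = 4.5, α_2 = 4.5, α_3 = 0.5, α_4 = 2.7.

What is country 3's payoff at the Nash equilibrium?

Country i's FOC: ∂u_i/∂x_i = α_i − x_i = 0, so x_i* = α_i.
NE contributions = (4.5, 4.5, 0.5, 2.7); X = 12.2.
u_3 = α_3·X − ½·(x_3)² = 0.5·12.2 − ½·0.5² = 5.975.

5.975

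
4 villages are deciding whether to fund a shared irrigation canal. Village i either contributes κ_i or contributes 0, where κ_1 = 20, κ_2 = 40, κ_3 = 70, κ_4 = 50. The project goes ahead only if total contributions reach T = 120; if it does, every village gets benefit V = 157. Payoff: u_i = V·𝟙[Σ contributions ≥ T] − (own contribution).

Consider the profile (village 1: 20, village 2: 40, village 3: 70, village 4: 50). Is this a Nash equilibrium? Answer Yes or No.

No

Total = 180 ≥ 120: provided.
Village 1 (pledges 20, payoff 137): dropping to 0 → total 160, payoff 157. Profitable deviation.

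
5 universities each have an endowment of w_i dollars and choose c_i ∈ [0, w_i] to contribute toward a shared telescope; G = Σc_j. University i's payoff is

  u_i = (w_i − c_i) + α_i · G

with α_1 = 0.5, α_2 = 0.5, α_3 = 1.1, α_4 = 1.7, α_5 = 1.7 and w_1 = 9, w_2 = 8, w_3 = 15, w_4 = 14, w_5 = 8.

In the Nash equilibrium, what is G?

37

∂u_i/∂c_i = α_i − 1, so university i contributes w_i if α_i > 1, else 0.
α_i > 1 for i ∈ {3, 4, 5}; NE contributions (0, 0, 15, 14, 8), G = 37.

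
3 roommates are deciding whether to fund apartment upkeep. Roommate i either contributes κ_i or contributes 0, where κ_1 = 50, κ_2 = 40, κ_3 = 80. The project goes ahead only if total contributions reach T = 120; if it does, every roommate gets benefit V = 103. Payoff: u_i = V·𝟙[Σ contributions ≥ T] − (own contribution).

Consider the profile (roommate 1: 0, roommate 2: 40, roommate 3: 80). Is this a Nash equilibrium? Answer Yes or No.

Total = 120 ≥ 120: provided.
Roommate 1 (pledges 0, payoff 103): pledging 50 → total 170, payoff 53. No gain.
Roommate 2 (pledges 40, payoff 63): dropping to 0 → total 80, payoff 0. No gain.
Roommate 3 (pledges 80, payoff 23): dropping to 0 → total 40, payoff 0. No gain.

Yes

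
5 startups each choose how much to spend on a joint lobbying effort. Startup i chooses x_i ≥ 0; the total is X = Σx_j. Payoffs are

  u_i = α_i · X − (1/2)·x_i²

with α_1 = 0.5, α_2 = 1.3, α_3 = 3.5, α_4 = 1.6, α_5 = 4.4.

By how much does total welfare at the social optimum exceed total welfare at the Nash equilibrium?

209.59

Startup i's FOC: ∂u_i/∂x_i = α_i − x_i = 0, so x_i* = α_i.
NE contributions = (0.5, 1.3, 3.5, 1.6, 4.4); X = 11.3.
W^NE = (Σα)·X − ½Σα_i² = 11.3² − ½·36.11 = 109.635.
Planner sets x_i = Σα_j = 11.3 for every i, so X^SO = 5·11.3 = 56.5.
W^SO = (Σα)·X^SO − ½·5·(Σα)² = (5/2)·11.3² = 319.225.
Deadweight loss = W^SO − W^NE = 209.59.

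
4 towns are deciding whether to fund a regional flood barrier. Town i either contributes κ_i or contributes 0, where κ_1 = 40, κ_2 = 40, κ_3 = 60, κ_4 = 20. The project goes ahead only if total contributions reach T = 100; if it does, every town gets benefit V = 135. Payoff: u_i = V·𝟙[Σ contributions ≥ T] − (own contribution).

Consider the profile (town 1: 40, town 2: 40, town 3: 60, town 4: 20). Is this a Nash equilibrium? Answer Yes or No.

No

Total = 160 ≥ 100: provided.
Town 1 (pledges 40, payoff 95): dropping to 0 → total 120, payoff 135. Profitable deviation.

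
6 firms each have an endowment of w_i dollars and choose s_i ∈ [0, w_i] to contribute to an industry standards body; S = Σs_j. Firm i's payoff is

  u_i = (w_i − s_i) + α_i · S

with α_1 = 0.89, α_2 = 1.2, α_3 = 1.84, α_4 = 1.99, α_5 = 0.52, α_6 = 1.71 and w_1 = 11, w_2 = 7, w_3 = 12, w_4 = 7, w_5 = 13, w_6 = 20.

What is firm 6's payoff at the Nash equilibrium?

78.66

∂u_i/∂s_i = α_i − 1, so firm i contributes w_i if α_i > 1, else 0.
α_i > 1 for i ∈ {2, 3, 4, 6}; NE contributions (0, 7, 12, 7, 0, 20), S = 46.
u_6 = (20 − 20) + 1.71·46 = 78.66.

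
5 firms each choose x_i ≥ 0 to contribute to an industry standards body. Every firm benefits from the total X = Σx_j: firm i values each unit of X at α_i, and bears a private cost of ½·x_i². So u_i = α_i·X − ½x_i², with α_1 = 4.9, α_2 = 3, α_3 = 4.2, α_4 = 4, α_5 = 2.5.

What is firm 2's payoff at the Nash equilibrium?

Firm i's FOC: ∂u_i/∂x_i = α_i − x_i = 0, so x_i* = α_i.
NE contributions = (4.9, 3, 4.2, 4, 2.5); X = 18.6.
u_2 = α_2·X − ½·(x_2)² = 3·18.6 − ½·3² = 51.3.

51.3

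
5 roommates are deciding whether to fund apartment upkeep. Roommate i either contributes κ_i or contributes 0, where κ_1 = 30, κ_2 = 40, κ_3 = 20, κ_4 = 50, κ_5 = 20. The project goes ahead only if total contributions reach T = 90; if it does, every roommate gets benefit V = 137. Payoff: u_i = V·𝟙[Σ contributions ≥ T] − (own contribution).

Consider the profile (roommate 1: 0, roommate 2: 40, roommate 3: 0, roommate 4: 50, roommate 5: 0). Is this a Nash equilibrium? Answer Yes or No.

Yes

Total = 90 ≥ 90: provided.
Roommate 1 (pledges 0, payoff 137): pledging 30 → total 120, payoff 107. No gain.
Roommate 2 (pledges 40, payoff 97): dropping to 0 → total 50, payoff 0. No gain.
Roommate 3 (pledges 0, payoff 137): pledging 20 → total 110, payoff 117. No gain.
Roommate 4 (pledges 50, payoff 87): dropping to 0 → total 40, payoff 0. No gain.
Roommate 5 (pledges 0, payoff 137): pledging 20 → total 110, payoff 117. No gain.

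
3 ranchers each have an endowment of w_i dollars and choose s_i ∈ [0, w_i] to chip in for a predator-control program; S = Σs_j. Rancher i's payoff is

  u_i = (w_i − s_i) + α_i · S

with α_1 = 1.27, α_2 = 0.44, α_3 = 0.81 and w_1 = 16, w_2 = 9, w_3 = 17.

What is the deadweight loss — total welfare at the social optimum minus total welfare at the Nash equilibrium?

39.52

∂u_i/∂s_i = α_i − 1, so rancher i contributes w_i if α_i > 1, else 0.
α_i > 1 for i ∈ {1}; NE contributions (16, 0, 0), S = 16.
W^NE = Σw_i − S^NE + (Σα_i)·S^NE = 42 + 1.52·16 = 66.32.
Planner: ∂(Σu_j)/∂s_i = Σα_j − 1 = 1.52 > 0, so everyone contributes w_i; S^SO = 42, W^SO = 42 + 1.52·42 = 105.84.
Deadweight loss = 39.52.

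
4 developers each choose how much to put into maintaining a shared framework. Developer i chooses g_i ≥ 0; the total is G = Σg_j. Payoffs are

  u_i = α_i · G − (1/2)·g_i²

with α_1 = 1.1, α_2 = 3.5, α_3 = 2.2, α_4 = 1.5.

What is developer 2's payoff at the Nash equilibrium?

Developer i's FOC: ∂u_i/∂g_i = α_i − g_i = 0, so g_i* = α_i.
NE contributions = (1.1, 3.5, 2.2, 1.5); G = 8.3.
u_2 = α_2·G − ½·(g_2)² = 3.5·8.3 − ½·3.5² = 22.925.

22.925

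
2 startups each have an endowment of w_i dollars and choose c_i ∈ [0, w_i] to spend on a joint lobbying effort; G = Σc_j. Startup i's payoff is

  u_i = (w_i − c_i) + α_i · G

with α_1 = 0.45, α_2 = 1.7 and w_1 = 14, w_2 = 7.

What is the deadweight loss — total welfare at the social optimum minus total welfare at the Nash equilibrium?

∂u_i/∂c_i = α_i − 1, so startup i contributes w_i if α_i > 1, else 0.
α_i > 1 for i ∈ {2}; NE contributions (0, 7), G = 7.
W^NE = Σw_i − G^NE + (Σα_i)·G^NE = 21 + 1.15·7 = 29.05.
Planner: ∂(Σu_j)/∂c_i = Σα_j − 1 = 1.15 > 0, so everyone contributes w_i; G^SO = 21, W^SO = 21 + 1.15·21 = 45.15.
Deadweight loss = 16.1.

16.1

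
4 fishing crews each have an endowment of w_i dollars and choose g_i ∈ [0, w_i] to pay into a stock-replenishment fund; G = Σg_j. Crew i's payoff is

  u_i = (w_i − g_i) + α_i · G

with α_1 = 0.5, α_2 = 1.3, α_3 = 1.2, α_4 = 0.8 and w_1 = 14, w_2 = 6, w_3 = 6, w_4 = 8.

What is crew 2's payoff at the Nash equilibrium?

∂u_i/∂g_i = α_i − 1, so crew i contributes w_i if α_i > 1, else 0.
α_i > 1 for i ∈ {2, 3}; NE contributions (0, 6, 6, 0), G = 12.
u_2 = (6 − 6) + 1.3·12 = 15.6.

15.6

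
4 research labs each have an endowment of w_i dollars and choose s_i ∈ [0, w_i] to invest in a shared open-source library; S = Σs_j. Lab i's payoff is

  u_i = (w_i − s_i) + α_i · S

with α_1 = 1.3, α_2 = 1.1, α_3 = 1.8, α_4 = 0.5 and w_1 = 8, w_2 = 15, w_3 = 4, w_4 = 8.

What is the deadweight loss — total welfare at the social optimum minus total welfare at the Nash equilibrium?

29.6

∂u_i/∂s_i = α_i − 1, so lab i contributes w_i if α_i > 1, else 0.
α_i > 1 for i ∈ {1, 2, 3}; NE contributions (8, 15, 4, 0), S = 27.
W^NE = Σw_i − S^NE + (Σα_i)·S^NE = 35 + 3.7·27 = 134.9.
Planner: ∂(Σu_j)/∂s_i = Σα_j − 1 = 3.7 > 0, so everyone contributes w_i; S^SO = 35, W^SO = 35 + 3.7·35 = 164.5.
Deadweight loss = 29.6.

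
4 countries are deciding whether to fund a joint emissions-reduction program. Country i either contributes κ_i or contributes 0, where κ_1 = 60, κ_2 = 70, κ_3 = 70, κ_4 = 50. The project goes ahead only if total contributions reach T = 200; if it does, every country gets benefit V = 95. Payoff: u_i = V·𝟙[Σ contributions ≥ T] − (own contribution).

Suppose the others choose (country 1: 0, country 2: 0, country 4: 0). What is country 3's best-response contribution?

Others' total = 0. Even contributing 70 gives 70 < 200: no benefit either way.
Best response: 0.

0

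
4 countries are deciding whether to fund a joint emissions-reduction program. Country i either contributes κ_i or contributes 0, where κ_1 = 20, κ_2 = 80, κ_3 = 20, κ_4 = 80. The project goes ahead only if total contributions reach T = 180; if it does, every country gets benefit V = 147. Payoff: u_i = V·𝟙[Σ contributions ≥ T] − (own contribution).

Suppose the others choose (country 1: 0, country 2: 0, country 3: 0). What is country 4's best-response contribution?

Others' total = 0. Even contributing 80 gives 80 < 180: no benefit either way.
Best response: 0.

0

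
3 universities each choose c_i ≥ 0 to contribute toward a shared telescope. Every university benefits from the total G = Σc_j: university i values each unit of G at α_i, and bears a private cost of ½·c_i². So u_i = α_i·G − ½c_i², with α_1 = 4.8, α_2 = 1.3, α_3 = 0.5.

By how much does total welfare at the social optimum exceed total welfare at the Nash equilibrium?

34.27

University i's FOC: ∂u_i/∂c_i = α_i − c_i = 0, so c_i* = α_i.
NE contributions = (4.8, 1.3, 0.5); G = 6.6.
W^NE = (Σα)·G − ½Σα_i² = 6.6² − ½·24.98 = 31.07.
Planner sets c_i = Σα_j = 6.6 for every i, so G^SO = 3·6.6 = 19.8.
W^SO = (Σα)·G^SO − ½·3·(Σα)² = (3/2)·6.6² = 65.34.
Deadweight loss = W^SO − W^NE = 34.27.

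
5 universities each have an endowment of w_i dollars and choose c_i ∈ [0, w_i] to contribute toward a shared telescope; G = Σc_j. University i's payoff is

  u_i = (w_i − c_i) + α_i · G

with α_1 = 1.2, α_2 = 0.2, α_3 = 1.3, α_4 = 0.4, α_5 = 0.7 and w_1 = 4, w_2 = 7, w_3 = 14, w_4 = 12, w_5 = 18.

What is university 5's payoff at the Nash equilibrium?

∂u_i/∂c_i = α_i − 1, so university i contributes w_i if α_i > 1, else 0.
α_i > 1 for i ∈ {1, 3}; NE contributions (4, 0, 14, 0, 0), G = 18.
u_5 = (18 − 0) + 0.7·18 = 30.6.

30.6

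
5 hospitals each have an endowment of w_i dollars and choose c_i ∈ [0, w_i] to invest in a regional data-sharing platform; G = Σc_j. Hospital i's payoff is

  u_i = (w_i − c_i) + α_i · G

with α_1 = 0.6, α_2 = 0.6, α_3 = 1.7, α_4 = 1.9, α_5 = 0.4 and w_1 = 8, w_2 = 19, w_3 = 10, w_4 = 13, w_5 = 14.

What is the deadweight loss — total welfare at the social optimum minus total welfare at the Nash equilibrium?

∂u_i/∂c_i = α_i − 1, so hospital i contributes w_i if α_i > 1, else 0.
α_i > 1 for i ∈ {3, 4}; NE contributions (0, 0, 10, 13, 0), G = 23.
W^NE = Σw_i − G^NE + (Σα_i)·G^NE = 64 + 4.2·23 = 160.6.
Planner: ∂(Σu_j)/∂c_i = Σα_j − 1 = 4.2 > 0, so everyone contributes w_i; G^SO = 64, W^SO = 64 + 4.2·64 = 332.8.
Deadweight loss = 172.2.

172.2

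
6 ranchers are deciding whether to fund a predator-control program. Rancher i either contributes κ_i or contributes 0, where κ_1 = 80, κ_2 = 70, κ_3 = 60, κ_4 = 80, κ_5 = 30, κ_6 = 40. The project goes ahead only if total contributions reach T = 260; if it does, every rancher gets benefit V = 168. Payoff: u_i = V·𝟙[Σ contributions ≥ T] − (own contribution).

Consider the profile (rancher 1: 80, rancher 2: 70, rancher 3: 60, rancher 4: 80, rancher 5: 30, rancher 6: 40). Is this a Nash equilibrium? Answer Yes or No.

Total = 360 ≥ 260: provided.
Rancher 1 (pledges 80, payoff 88): dropping to 0 → total 280, payoff 168. Profitable deviation.

No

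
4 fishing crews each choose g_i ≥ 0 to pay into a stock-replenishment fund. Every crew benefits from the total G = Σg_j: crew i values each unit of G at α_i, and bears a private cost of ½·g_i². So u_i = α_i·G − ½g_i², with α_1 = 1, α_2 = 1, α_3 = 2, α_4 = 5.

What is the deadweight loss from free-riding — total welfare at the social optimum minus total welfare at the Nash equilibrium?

96.5

Crew i's FOC: ∂u_i/∂g_i = α_i − g_i = 0, so g_i* = α_i.
NE contributions = (1, 1, 2, 5); G = 9.
W^NE = (Σα)·G − ½Σα_i² = 9² − ½·31 = 65.5.
Planner sets g_i = Σα_j = 9 for every i, so G^SO = 4·9 = 36.
W^SO = (Σα)·G^SO − ½·4·(Σα)² = (4/2)·9² = 162.
Deadweight loss = W^SO − W^NE = 96.5.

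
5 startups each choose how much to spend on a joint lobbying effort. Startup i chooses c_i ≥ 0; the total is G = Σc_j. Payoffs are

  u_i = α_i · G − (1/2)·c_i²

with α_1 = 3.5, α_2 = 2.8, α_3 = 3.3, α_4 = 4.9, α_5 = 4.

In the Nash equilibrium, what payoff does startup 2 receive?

Startup i's FOC: ∂u_i/∂c_i = α_i − c_i = 0, so c_i* = α_i.
NE contributions = (3.5, 2.8, 3.3, 4.9, 4); G = 18.5.
u_2 = α_2·G − ½·(c_2)² = 2.8·18.5 − ½·2.8² = 47.88.

47.88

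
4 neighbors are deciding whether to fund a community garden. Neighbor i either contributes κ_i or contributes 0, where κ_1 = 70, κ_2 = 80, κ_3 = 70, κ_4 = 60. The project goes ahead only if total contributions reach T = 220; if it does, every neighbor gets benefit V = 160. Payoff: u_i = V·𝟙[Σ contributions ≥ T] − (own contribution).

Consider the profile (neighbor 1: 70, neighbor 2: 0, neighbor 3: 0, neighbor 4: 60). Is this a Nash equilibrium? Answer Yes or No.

No

Total = 130 < 220: not provided.
Neighbor 1 (pledges 70, payoff -70): dropping to 0 → total 60, payoff 0. Profitable deviation.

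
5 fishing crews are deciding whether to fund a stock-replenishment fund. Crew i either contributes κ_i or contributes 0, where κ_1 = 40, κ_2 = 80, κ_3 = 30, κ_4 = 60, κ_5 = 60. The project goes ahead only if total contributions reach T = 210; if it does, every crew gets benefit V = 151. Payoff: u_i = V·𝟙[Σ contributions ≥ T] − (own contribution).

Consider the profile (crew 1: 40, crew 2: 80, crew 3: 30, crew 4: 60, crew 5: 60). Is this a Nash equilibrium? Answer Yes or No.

No

Total = 270 ≥ 210: provided.
Crew 1 (pledges 40, payoff 111): dropping to 0 → total 230, payoff 151. Profitable deviation.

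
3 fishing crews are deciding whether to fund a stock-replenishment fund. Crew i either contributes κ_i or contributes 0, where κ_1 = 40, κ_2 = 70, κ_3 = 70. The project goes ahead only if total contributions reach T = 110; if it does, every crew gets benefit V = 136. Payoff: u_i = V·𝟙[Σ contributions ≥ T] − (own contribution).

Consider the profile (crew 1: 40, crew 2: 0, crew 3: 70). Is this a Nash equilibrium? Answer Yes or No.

Yes

Total = 110 ≥ 110: provided.
Crew 1 (pledges 40, payoff 96): dropping to 0 → total 70, payoff 0. No gain.
Crew 2 (pledges 0, payoff 136): pledging 70 → total 180, payoff 66. No gain.
Crew 3 (pledges 70, payoff 66): dropping to 0 → total 40, payoff 0. No gain.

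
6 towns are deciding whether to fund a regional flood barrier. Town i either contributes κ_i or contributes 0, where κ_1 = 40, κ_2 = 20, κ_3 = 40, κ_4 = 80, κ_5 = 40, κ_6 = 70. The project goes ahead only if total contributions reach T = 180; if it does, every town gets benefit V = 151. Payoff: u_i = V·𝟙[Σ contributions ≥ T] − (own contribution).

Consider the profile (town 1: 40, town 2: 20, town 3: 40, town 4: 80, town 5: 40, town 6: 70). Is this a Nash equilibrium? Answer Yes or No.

Total = 290 ≥ 180: provided.
Town 1 (pledges 40, payoff 111): dropping to 0 → total 250, payoff 151. Profitable deviation.

No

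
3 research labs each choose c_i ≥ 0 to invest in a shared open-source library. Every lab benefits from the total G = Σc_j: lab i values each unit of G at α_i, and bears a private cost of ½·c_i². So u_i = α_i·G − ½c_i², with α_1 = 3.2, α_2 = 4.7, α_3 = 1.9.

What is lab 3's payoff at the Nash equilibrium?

16.815

Lab i's FOC: ∂u_i/∂c_i = α_i − c_i = 0, so c_i* = α_i.
NE contributions = (3.2, 4.7, 1.9); G = 9.8.
u_3 = α_3·G − ½·(c_3)² = 1.9·9.8 − ½·1.9² = 16.815.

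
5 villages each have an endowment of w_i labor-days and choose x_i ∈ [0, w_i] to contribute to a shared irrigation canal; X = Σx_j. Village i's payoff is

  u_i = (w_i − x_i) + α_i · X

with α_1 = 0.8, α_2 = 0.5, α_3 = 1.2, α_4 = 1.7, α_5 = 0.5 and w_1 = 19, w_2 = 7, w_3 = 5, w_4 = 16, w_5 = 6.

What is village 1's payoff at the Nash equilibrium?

∂u_i/∂x_i = α_i − 1, so village i contributes w_i if α_i > 1, else 0.
α_i > 1 for i ∈ {3, 4}; NE contributions (0, 0, 5, 16, 0), X = 21.
u_1 = (19 − 0) + 0.8·21 = 35.8.

35.8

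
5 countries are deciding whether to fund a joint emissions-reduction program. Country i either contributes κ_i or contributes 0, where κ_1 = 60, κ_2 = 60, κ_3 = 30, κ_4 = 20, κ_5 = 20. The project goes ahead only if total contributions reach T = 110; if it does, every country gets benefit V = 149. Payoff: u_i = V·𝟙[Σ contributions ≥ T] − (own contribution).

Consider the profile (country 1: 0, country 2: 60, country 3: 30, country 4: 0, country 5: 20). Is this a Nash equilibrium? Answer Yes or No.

Total = 110 ≥ 110: provided.
Country 1 (pledges 0, payoff 149): pledging 60 → total 170, payoff 89. No gain.
Country 2 (pledges 60, payoff 89): dropping to 0 → total 50, payoff 0. No gain.
Country 3 (pledges 30, payoff 119): dropping to 0 → total 80, payoff 0. No gain.
Country 4 (pledges 0, payoff 149): pledging 20 → total 130, payoff 129. No gain.
Country 5 (pledges 20, payoff 129): dropping to 0 → total 90, payoff 0. No gain.

Yes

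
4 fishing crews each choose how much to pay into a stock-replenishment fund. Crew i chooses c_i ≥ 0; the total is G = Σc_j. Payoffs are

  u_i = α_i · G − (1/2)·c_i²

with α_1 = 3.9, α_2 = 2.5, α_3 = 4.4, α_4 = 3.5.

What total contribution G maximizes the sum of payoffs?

Planner FOC: ∂(Σu_j)/∂c_i = (Σα_j) − c_i = 0, so c_i^SO = Σα_j = 14.3 for every i; G^SO = 57.2.

57.2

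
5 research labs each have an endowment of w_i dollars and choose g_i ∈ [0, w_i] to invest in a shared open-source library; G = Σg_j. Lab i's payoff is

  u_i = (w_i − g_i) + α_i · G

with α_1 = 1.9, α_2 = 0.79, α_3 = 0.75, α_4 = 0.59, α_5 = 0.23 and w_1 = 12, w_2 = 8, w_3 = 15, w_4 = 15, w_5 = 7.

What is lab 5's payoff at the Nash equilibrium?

9.76

∂u_i/∂g_i = α_i − 1, so lab i contributes w_i if α_i > 1, else 0.
α_i > 1 for i ∈ {1}; NE contributions (12, 0, 0, 0, 0), G = 12.
u_5 = (7 − 0) + 0.23·12 = 9.76.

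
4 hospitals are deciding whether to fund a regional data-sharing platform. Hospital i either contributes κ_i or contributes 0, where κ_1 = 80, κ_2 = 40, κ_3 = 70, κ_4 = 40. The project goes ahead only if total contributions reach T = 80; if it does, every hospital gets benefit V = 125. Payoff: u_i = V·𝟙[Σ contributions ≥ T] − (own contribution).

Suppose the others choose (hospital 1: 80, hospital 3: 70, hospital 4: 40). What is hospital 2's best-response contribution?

Others' total = 190 ≥ 80; contributing adds cost 40 for no extra benefit.
Best response: 0.

0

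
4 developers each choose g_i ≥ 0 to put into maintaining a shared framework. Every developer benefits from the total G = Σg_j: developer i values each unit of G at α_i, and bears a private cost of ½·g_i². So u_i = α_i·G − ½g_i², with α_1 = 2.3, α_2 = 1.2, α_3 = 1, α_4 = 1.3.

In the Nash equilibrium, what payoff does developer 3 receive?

Developer i's FOC: ∂u_i/∂g_i = α_i − g_i = 0, so g_i* = α_i.
NE contributions = (2.3, 1.2, 1, 1.3); G = 5.8.
u_3 = α_3·G − ½·(g_3)² = 1·5.8 − ½·1² = 5.3.

5.3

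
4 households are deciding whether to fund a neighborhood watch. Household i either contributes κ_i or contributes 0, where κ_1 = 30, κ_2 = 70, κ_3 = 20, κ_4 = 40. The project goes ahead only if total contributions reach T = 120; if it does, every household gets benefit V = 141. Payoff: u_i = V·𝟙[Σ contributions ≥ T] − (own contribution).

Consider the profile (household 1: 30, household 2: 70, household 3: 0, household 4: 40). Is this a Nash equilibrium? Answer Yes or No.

Yes

Total = 140 ≥ 120: provided.
Household 1 (pledges 30, payoff 111): dropping to 0 → total 110, payoff 0. No gain.
Household 2 (pledges 70, payoff 71): dropping to 0 → total 70, payoff 0. No gain.
Household 3 (pledges 0, payoff 141): pledging 20 → total 160, payoff 121. No gain.
Household 4 (pledges 40, payoff 101): dropping to 0 → total 100, payoff 0. No gain.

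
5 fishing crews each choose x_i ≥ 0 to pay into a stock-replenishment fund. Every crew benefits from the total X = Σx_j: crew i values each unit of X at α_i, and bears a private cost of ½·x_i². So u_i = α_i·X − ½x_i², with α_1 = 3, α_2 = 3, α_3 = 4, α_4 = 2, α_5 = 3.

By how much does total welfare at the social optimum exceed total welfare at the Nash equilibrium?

Crew i's FOC: ∂u_i/∂x_i = α_i − x_i = 0, so x_i* = α_i.
NE contributions = (3, 3, 4, 2, 3); X = 15.
W^NE = (Σα)·X − ½Σα_i² = 15² − ½·47 = 201.5.
Planner sets x_i = Σα_j = 15 for every i, so X^SO = 5·15 = 75.
W^SO = (Σα)·X^SO − ½·5·(Σα)² = (5/2)·15² = 562.5.
Deadweight loss = W^SO − W^NE = 361.

361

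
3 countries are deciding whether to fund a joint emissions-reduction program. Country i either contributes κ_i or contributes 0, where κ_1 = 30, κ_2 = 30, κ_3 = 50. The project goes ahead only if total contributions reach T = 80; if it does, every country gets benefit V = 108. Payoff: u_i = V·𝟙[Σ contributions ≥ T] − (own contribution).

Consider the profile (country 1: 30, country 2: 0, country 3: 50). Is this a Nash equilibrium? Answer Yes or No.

Total = 80 ≥ 80: provided.
Country 1 (pledges 30, payoff 78): dropping to 0 → total 50, payoff 0. No gain.
Country 2 (pledges 0, payoff 108): pledging 30 → total 110, payoff 78. No gain.
Country 3 (pledges 50, payoff 58): dropping to 0 → total 30, payoff 0. No gain.

Yes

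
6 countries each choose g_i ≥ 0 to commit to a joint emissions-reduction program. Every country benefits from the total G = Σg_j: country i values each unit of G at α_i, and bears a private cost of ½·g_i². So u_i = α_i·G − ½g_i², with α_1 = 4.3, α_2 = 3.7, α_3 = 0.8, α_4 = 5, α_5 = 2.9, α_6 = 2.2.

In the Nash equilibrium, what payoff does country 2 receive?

63.085

Country i's FOC: ∂u_i/∂g_i = α_i − g_i = 0, so g_i* = α_i.
NE contributions = (4.3, 3.7, 0.8, 5, 2.9, 2.2); G = 18.9.
u_2 = α_2·G − ½·(g_2)² = 3.7·18.9 − ½·3.7² = 63.085.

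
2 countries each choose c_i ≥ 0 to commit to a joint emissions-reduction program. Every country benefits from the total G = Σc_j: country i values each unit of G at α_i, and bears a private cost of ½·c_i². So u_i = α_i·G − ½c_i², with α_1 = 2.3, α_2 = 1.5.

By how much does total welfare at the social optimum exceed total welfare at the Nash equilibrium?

Country i's FOC: ∂u_i/∂c_i = α_i − c_i = 0, so c_i* = α_i.
NE contributions = (2.3, 1.5); G = 3.8.
W^NE = (Σα)·G − ½Σα_i² = 3.8² − ½·7.54 = 10.67.
Planner sets c_i = Σα_j = 3.8 for every i, so G^SO = 2·3.8 = 7.6.
W^SO = (Σα)·G^SO − ½·2·(Σα)² = (2/2)·3.8² = 14.44.
Deadweight loss = W^SO − W^NE = 3.77.

3.77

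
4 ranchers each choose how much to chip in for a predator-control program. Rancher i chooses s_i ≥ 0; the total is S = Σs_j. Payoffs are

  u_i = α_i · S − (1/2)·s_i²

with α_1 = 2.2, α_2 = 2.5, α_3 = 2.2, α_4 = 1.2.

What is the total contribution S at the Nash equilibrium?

8.1

Rancher i's FOC: ∂u_i/∂s_i = α_i − s_i = 0, so s_i* = α_i.
NE contributions = (2.2, 2.5, 2.2, 1.2); S = 8.1.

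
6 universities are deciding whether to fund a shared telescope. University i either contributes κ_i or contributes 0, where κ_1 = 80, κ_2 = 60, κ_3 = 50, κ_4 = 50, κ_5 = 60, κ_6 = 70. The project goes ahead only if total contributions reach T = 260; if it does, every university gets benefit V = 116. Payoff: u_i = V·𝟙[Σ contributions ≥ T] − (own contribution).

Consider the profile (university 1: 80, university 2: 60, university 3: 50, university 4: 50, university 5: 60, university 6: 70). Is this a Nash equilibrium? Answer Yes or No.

No

Total = 370 ≥ 260: provided.
University 1 (pledges 80, payoff 36): dropping to 0 → total 290, payoff 116. Profitable deviation.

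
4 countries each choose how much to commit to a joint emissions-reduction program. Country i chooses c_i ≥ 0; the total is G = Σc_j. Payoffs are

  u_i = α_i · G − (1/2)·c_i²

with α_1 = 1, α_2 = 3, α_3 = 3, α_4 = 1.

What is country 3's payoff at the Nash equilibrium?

19.5

Country i's FOC: ∂u_i/∂c_i = α_i − c_i = 0, so c_i* = α_i.
NE contributions = (1, 3, 3, 1); G = 8.
u_3 = α_3·G − ½·(c_3)² = 3·8 − ½·3² = 19.5.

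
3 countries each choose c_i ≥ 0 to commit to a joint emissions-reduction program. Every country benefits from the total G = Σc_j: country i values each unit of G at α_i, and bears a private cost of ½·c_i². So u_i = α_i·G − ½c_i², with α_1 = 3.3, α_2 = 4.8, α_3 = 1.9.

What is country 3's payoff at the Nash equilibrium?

Country i's FOC: ∂u_i/∂c_i = α_i − c_i = 0, so c_i* = α_i.
NE contributions = (3.3, 4.8, 1.9); G = 10.
u_3 = α_3·G − ½·(c_3)² = 1.9·10 − ½·1.9² = 17.195.

17.195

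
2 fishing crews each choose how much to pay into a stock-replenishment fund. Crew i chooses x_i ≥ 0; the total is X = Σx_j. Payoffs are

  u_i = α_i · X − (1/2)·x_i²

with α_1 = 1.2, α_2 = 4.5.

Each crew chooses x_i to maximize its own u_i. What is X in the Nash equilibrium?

5.7

Crew i's FOC: ∂u_i/∂x_i = α_i − x_i = 0, so x_i* = α_i.
NE contributions = (1.2, 4.5); X = 5.7.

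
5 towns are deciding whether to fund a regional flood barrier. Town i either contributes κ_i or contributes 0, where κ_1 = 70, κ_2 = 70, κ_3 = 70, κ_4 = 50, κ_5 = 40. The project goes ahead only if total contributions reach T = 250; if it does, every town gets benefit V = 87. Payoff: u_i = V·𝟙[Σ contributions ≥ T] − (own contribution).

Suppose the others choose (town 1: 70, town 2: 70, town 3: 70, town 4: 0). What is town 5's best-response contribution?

40

Others' total = 210. Contributing 40 brings total to 250 ≥ 250: gain V − κ_5 = 47.
Best response: 40.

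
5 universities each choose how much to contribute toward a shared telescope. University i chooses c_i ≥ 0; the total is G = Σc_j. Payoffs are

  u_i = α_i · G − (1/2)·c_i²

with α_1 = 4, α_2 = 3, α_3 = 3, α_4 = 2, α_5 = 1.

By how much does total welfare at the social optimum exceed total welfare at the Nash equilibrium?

University i's FOC: ∂u_i/∂c_i = α_i − c_i = 0, so c_i* = α_i.
NE contributions = (4, 3, 3, 2, 1); G = 13.
W^NE = (Σα)·G − ½Σα_i² = 13² − ½·39 = 149.5.
Planner sets c_i = Σα_j = 13 for every i, so G^SO = 5·13 = 65.
W^SO = (Σα)·G^SO − ½·5·(Σα)² = (5/2)·13² = 422.5.
Deadweight loss = W^SO − W^NE = 273.

273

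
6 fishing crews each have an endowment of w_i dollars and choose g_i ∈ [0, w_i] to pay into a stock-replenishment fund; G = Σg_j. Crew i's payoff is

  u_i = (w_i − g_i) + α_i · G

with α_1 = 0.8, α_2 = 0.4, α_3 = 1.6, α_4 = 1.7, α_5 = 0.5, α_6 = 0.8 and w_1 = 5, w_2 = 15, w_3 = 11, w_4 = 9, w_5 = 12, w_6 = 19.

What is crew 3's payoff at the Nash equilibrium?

32

∂u_i/∂g_i = α_i − 1, so crew i contributes w_i if α_i > 1, else 0.
α_i > 1 for i ∈ {3, 4}; NE contributions (0, 0, 11, 9, 0, 0), G = 20.
u_3 = (11 − 11) + 1.6·20 = 32.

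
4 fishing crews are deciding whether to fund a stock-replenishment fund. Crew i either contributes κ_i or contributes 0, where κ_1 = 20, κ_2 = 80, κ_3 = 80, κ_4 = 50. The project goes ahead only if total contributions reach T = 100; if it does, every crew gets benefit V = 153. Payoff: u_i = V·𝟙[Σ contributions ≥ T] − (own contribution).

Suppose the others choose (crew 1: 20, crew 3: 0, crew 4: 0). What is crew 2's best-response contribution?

80

Others' total = 20. Contributing 80 brings total to 100 ≥ 100: gain V − κ_2 = 73.
Best response: 80.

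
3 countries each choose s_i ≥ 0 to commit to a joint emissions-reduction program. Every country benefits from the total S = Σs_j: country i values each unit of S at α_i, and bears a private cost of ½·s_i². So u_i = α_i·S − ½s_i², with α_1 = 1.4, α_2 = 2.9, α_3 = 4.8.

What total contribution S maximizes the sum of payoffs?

27.3

Planner FOC: ∂(Σu_j)/∂s_i = (Σα_j) − s_i = 0, so s_i^SO = Σα_j = 9.1 for every i; S^SO = 27.3.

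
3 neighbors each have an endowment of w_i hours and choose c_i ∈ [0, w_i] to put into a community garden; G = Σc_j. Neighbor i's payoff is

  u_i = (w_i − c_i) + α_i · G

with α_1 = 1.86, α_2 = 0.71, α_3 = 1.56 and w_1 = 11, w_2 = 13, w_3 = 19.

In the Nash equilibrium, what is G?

30

∂u_i/∂c_i = α_i − 1, so neighbor i contributes w_i if α_i > 1, else 0.
α_i > 1 for i ∈ {1, 3}; NE contributions (11, 0, 19), G = 30.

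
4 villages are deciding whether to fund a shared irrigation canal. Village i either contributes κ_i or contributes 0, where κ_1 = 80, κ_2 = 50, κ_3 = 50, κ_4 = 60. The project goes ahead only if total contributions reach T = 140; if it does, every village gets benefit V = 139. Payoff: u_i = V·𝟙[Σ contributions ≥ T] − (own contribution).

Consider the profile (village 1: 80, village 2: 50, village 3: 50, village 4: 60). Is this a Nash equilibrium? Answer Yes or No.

Total = 240 ≥ 140: provided.
Village 1 (pledges 80, payoff 59): dropping to 0 → total 160, payoff 139. Profitable deviation.

No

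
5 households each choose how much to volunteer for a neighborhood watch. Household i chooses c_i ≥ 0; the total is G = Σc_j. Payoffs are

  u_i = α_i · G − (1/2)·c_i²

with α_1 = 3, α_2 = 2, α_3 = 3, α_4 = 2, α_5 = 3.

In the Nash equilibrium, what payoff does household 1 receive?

Household i's FOC: ∂u_i/∂c_i = α_i − c_i = 0, so c_i* = α_i.
NE contributions = (3, 2, 3, 2, 3); G = 13.
u_1 = α_1·G − ½·(c_1)² = 3·13 − ½·3² = 34.5.

34.5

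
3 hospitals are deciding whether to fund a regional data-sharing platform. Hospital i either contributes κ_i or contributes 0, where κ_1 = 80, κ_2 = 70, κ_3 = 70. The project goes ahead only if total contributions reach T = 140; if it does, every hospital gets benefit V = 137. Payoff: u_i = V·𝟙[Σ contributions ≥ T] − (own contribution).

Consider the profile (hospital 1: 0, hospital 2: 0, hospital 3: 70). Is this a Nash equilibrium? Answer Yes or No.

No

Total = 70 < 140: not provided.
Hospital 1 (pledges 0, payoff 0): pledging 80 → total 150, payoff 57. Profitable deviation.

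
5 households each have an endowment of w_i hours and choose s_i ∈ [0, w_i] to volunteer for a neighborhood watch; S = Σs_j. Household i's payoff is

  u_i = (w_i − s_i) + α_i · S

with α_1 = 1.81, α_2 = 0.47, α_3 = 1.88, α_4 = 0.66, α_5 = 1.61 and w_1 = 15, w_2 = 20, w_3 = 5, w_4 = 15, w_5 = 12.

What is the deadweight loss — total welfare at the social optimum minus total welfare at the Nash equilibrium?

190.05

∂u_i/∂s_i = α_i − 1, so household i contributes w_i if α_i > 1, else 0.
α_i > 1 for i ∈ {1, 3, 5}; NE contributions (15, 0, 5, 0, 12), S = 32.
W^NE = Σw_i − S^NE + (Σα_i)·S^NE = 67 + 5.43·32 = 240.76.
Planner: ∂(Σu_j)/∂s_i = Σα_j − 1 = 5.43 > 0, so everyone contributes w_i; S^SO = 67, W^SO = 67 + 5.43·67 = 430.81.
Deadweight loss = 190.05.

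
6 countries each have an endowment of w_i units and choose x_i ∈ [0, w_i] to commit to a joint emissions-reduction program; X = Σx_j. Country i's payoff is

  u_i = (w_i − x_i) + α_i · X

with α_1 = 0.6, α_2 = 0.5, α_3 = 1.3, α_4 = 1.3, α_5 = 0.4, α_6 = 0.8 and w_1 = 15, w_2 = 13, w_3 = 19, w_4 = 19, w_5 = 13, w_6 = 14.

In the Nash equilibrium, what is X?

38

∂u_i/∂x_i = α_i − 1, so country i contributes w_i if α_i > 1, else 0.
α_i > 1 for i ∈ {3, 4}; NE contributions (0, 0, 19, 19, 0, 0), X = 38.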